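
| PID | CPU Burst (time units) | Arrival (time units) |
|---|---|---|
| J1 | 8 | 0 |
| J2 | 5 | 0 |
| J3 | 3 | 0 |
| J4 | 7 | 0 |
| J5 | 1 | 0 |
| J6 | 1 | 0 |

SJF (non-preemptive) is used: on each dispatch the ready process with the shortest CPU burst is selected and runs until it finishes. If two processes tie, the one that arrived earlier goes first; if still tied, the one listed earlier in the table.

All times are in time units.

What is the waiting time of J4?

Timeline: | J5 0-1 | J6 1-2 | J3 2-5 | J2 5-10 | J4 10-17 | J1 17-25 |
Completion: J1=25  J2=10  J3=5  J4=17  J5=1  J6=2
Turnaround (C−A): J1=25  J2=10  J3=5  J4=17  J5=1  J6=2
Waiting(J4) = turnaround − burst = 17 − 7 = 10

10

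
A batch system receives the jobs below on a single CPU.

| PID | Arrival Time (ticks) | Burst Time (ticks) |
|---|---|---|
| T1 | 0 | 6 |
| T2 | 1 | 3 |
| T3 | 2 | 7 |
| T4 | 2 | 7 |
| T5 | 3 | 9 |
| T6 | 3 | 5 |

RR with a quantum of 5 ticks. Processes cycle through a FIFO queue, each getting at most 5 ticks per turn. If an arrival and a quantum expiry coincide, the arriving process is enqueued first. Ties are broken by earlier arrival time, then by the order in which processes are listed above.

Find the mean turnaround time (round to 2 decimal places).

25.83

Schedule: | T1 0-5 | T2 5-8 | T3 8-13 | T4 13-18 | T5 18-23 | T6 23-28 | T1 28-29 | T3 29-31 | T4 31-33 | T5 33-37 |
Completion: T1=29  T2=8  T3=31  T4=33  T5=37  T6=28
Turnaround (C−A): T1=29  T2=7  T3=29  T4=31  T5=34  T6=25
Turnaround times: T1=29, T2=7, T3=29, T4=31, T5=34, T6=25
Average turnaround = (29+7+29+31+34+25) / 6 = 155/6 = 25.83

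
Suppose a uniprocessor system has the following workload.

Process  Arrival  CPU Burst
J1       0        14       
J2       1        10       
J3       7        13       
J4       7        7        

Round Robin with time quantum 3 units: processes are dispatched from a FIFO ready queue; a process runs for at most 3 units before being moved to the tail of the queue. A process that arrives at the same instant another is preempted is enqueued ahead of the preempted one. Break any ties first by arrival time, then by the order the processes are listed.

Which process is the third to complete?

Schedule: | J1 0-3 | J2 3-6 | J1 6-9 | J2 9-12 | J3 12-15 | J4 15-18 | J1 18-21 | J2 21-24 | J3 24-27 | J4 27-30 | J1 30-33 | J2 33-34 | J3 34-37 | J4 37-38 | J1 38-40 | J3 40-44 |
Completion: J1=40  J2=34  J3=44  J4=38
Turnaround (C−A): J1=40  J2=33  J3=37  J4=31
Finish order: J2 → J4 → J1 → J3

J1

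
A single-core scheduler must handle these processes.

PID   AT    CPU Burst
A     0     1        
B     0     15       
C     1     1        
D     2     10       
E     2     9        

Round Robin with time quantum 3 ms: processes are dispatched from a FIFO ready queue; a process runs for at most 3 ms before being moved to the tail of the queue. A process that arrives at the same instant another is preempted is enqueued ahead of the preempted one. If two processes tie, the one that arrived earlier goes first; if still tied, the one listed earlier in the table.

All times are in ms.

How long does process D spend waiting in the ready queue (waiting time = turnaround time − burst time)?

Schedule: | A 0-1 | B 1-4 | C 4-5 | D 5-8 | E 8-11 | B 11-14 | D 14-17 | E 17-20 | B 20-23 | D 23-26 | E 26-29 | B 29-32 | D 32-33 | B 33-36 |
Completion: A=1  B=36  C=5  D=33  E=29
Waiting(D) = turnaround − burst = 31 − 10 = 21

21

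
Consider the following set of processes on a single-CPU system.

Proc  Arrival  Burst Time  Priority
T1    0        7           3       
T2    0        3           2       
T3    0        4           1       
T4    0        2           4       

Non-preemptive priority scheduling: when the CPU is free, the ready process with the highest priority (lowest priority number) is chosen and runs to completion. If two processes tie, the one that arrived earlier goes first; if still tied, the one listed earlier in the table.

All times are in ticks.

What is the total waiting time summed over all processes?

25

Gantt: | T3 0-4 | T2 4-7 | T1 7-14 | T4 14-16 |
Completion: T1=14  T2=7  T3=4  T4=16
Turnaround (C−A): T1=14  T2=7  T3=4  T4=16
Waiting = turnaround − burst: T1=7, T2=4, T3=0, T4=14
Total waiting = 7 + 4 + 0 + 14 = 25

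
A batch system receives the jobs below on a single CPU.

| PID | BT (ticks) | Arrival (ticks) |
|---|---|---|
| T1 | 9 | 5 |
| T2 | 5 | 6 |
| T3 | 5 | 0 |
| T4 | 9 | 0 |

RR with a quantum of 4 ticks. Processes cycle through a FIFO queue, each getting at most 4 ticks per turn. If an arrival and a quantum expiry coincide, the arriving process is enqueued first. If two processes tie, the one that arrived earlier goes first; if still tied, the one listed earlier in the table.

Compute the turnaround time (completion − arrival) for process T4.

27

Schedule: | T3 0-4 | T4 4-8 | T3 8-9 | T1 9-13 | T2 13-17 | T4 17-21 | T1 21-25 | T2 25-26 | T4 26-27 | T1 27-28 |
Completion: T1=28  T2=26  T3=9  T4=27
Turnaround (C−A): T1=23  T2=20  T3=9  T4=27
Turnaround(T4) = completion − arrival = 27 − 0 = 27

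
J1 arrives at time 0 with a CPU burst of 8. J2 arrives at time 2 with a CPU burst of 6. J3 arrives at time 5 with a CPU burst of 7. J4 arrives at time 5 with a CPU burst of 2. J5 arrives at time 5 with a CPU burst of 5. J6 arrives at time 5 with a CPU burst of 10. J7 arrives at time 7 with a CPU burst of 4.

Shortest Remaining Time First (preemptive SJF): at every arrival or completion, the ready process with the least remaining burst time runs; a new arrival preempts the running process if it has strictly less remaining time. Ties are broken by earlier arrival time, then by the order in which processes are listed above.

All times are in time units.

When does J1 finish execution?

10

Gantt: | J1 0-5 | J4 5-7 | J1 7-10 | J7 10-14 | J5 14-19 | J2 19-25 | J3 25-32 | J6 32-42 |
Completion: J1=10  J2=25  J3=32  J4=7  J5=19  J6=42  J7=14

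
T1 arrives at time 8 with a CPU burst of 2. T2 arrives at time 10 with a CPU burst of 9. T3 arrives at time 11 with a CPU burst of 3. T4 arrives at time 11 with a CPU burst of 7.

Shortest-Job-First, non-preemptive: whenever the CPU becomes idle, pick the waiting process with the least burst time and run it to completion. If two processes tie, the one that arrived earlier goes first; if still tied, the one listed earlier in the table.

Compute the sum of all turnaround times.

Timeline: | idle 0-8 | T1 8-10 | T2 10-19 | T3 19-22 | T4 22-29 |
Completion: T1=10  T2=19  T3=22  T4=29
Turnaround (C−A): T1=2  T2=9  T3=11  T4=18
Turnaround = completion − arrival: T1=2, T2=9, T3=11, T4=18
Total turnaround = 2 + 9 + 11 + 18 = 40

40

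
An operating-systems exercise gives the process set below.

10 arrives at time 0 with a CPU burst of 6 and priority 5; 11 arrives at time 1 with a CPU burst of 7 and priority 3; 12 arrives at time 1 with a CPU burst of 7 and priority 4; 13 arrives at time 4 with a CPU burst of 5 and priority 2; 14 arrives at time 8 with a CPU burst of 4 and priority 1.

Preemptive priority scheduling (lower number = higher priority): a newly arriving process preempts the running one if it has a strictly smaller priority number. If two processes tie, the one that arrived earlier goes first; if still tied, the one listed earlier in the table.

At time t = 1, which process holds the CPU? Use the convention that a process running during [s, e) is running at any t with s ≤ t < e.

Timeline: | 10 0-1 | 11 1-4 | 13 4-8 | 14 8-12 | 13 12-13 | 11 13-17 | 12 17-24 | 10 24-29 |
Completion: 10=29  11=17  12=24  13=13  14=12

11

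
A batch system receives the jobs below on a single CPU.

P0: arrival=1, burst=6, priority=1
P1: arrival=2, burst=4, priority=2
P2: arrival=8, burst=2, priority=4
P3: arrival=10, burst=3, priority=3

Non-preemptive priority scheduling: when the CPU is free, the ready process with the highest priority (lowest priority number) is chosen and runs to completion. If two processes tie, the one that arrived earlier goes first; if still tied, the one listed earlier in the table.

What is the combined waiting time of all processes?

12

Timeline: | idle 0-1 | P0 1-7 | P1 7-11 | P3 11-14 | P2 14-16 |
Completion: P0=7  P1=11  P2=16  P3=14
Turnaround (C−A): P0=6  P1=9  P2=8  P3=4
Waiting = turnaround − burst: P0=0, P1=5, P2=6, P3=1
Total waiting = 0 + 5 + 6 + 1 = 12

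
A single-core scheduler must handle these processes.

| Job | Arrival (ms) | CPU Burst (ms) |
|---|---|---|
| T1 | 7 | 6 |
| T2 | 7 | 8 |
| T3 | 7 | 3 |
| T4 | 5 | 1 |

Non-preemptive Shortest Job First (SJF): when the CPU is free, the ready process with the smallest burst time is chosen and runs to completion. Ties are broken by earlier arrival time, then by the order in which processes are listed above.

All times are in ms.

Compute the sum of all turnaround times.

30

Gantt: | idle 0-5 | T4 5-6 | idle 6-7 | T3 7-10 | T1 10-16 | T2 16-24 |
Completion: T1=16  T2=24  T3=10  T4=6
Turnaround = completion − arrival: T1=9, T2=17, T3=3, T4=1
Total turnaround = 9 + 17 + 3 + 1 = 30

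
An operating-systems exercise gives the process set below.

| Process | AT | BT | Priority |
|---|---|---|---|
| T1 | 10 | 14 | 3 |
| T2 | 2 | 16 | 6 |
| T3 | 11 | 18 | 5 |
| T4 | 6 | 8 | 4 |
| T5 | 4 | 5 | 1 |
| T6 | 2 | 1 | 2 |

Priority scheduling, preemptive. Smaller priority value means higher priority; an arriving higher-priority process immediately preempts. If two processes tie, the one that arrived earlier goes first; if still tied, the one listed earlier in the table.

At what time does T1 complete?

Timeline: | idle 0-2 | T6 2-3 | T2 3-4 | T5 4-9 | T4 9-10 | T1 10-24 | T4 24-31 | T3 31-49 | T2 49-64 |
Completion: T1=24  T2=64  T3=49  T4=31  T5=9  T6=3

24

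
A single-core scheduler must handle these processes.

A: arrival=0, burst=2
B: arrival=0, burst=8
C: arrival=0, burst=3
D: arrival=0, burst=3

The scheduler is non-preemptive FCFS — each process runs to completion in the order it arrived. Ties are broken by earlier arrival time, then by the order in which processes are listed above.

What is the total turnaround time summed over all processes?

Gantt: | A 0-2 | B 2-10 | C 10-13 | D 13-16 |
Completion: A=2  B=10  C=13  D=16
Turnaround (C−A): A=2  B=10  C=13  D=16
Turnaround = completion − arrival: A=2, B=10, C=13, D=16
Total turnaround = 2 + 10 + 13 + 16 = 41

41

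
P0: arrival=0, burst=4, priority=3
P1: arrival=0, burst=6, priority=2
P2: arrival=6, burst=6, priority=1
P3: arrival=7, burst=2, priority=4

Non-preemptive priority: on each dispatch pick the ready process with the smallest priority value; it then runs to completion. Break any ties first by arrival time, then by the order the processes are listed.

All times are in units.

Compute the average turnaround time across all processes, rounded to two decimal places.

Schedule: | P1 0-6 | P2 6-12 | P0 12-16 | P3 16-18 |
Completion: P0=16  P1=6  P2=12  P3=18
Turnaround times: P0=16, P1=6, P2=6, P3=11
Average turnaround = (16+6+6+11) / 4 = 39/4 = 9.75

9.75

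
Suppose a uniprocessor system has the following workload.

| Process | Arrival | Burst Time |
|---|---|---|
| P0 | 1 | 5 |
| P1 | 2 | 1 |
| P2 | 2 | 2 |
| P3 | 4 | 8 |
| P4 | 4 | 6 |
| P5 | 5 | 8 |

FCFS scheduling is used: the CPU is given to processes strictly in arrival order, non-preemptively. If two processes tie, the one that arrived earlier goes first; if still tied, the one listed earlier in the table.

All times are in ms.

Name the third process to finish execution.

Gantt: | idle 0-1 | P0 1-6 | P1 6-7 | P2 7-9 | P3 9-17 | P4 17-23 | P5 23-31 |
Completion: P0=6  P1=7  P2=9  P3=17  P4=23  P5=31
Finish order: P0 → P1 → P2 → P3 → P4 → P5

P2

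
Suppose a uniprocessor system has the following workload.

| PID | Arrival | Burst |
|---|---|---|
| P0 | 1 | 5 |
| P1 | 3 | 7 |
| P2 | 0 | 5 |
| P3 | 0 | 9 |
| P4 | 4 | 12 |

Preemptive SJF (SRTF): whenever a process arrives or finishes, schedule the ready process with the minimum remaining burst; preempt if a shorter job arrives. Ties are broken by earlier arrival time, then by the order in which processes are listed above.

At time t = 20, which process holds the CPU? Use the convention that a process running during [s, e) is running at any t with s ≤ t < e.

P3

Gantt: | P2 0-5 | P0 5-10 | P1 10-17 | P3 17-26 | P4 26-38 |
Completion: P0=10  P1=17  P2=5  P3=26  P4=38
Turnaround (C−A): P0=9  P1=14  P2=5  P3=26  P4=34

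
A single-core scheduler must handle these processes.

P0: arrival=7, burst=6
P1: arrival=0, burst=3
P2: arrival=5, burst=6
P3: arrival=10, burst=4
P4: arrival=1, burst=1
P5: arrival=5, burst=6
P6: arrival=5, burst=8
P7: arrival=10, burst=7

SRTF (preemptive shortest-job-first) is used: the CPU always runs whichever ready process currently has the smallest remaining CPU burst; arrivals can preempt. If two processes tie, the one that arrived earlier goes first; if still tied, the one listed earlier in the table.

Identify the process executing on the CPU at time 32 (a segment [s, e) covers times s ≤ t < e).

Timeline: | P1 0-1 | P4 1-2 | P1 2-4 | idle 4-5 | P2 5-11 | P3 11-15 | P5 15-21 | P0 21-27 | P7 27-34 | P6 34-42 |
Completion: P0=27  P1=4  P2=11  P3=15  P4=2  P5=21  P6=42  P7=34
Turnaround (C−A): P0=20  P1=4  P2=6  P3=5  P4=1  P5=16  P6=37  P7=24

P7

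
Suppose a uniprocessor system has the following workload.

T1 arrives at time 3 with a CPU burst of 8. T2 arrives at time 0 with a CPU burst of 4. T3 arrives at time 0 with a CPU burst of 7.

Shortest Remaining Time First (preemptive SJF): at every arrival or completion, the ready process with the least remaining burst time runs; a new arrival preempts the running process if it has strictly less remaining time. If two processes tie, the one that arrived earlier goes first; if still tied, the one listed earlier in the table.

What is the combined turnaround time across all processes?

31

Schedule: | T2 0-4 | T3 4-11 | T1 11-19 |
Completion: T1=19  T2=4  T3=11
Turnaround (C−A): T1=16  T2=4  T3=11
Turnaround = completion − arrival: T1=16, T2=4, T3=11
Total turnaround = 16 + 4 + 11 = 31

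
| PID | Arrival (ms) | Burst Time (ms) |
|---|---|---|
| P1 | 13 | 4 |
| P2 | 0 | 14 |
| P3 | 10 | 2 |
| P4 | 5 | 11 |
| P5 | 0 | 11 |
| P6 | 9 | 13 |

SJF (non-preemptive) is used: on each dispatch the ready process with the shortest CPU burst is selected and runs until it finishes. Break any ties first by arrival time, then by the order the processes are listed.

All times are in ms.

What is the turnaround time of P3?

3

Gantt: | P5 0-11 | P3 11-13 | P1 13-17 | P4 17-28 | P6 28-41 | P2 41-55 |
Completion: P1=17  P2=55  P3=13  P4=28  P5=11  P6=41
Turnaround(P3) = completion − arrival = 13 − 10 = 3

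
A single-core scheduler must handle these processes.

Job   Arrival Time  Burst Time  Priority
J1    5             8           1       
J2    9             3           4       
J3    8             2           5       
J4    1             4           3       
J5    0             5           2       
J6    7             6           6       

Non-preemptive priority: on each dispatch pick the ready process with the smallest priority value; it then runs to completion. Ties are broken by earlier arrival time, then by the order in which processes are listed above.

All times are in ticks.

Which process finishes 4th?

J2

Gantt: | J5 0-5 | J1 5-13 | J4 13-17 | J2 17-20 | J3 20-22 | J6 22-28 |
Completion: J1=13  J2=20  J3=22  J4=17  J5=5  J6=28
Finish order: J5 → J1 → J4 → J2 → J3 → J6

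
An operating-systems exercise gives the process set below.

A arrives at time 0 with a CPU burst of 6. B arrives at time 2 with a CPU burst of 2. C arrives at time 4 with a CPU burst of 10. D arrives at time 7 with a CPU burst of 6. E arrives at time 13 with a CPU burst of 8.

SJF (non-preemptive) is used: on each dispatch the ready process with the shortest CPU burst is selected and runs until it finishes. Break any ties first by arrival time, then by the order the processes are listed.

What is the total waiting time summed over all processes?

Gantt: | A 0-6 | B 6-8 | D 8-14 | E 14-22 | C 22-32 |
Completion: A=6  B=8  C=32  D=14  E=22
Turnaround (C−A): A=6  B=6  C=28  D=7  E=9
Waiting = turnaround − burst: A=0, B=4, C=18, D=1, E=1
Total waiting = 0 + 4 + 18 + 1 + 1 = 24

24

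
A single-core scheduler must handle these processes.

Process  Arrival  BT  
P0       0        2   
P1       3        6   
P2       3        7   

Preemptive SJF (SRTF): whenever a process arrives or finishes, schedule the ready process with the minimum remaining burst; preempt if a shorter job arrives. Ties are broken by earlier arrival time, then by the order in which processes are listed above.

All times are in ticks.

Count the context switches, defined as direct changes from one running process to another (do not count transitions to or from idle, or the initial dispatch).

Gantt: | P0 0-2 | idle 2-3 | P1 3-9 | P2 9-16 |
Completion: P0=2  P1=9  P2=16
Turnaround (C−A): P0=2  P1=6  P2=13

1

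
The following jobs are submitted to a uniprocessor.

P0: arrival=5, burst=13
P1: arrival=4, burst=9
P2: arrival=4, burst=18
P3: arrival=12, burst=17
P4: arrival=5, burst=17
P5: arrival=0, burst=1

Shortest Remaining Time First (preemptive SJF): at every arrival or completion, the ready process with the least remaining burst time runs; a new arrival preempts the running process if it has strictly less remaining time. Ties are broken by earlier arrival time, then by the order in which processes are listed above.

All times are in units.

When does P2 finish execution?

78

Schedule: | P5 0-1 | idle 1-4 | P1 4-13 | P0 13-26 | P4 26-43 | P3 43-60 | P2 60-78 |
Completion: P0=26  P1=13  P2=78  P3=60  P4=43  P5=1
Turnaround (C−A): P0=21  P1=9  P2=74  P3=48  P4=38  P5=1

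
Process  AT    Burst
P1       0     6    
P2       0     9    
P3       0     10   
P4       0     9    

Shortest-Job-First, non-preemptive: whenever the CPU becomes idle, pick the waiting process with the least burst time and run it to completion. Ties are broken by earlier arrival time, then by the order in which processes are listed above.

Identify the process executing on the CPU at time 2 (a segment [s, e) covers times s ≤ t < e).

Timeline: | P1 0-6 | P2 6-15 | P4 15-24 | P3 24-34 |
Completion: P1=6  P2=15  P3=34  P4=24
Turnaround (C−A): P1=6  P2=15  P3=34  P4=24

P1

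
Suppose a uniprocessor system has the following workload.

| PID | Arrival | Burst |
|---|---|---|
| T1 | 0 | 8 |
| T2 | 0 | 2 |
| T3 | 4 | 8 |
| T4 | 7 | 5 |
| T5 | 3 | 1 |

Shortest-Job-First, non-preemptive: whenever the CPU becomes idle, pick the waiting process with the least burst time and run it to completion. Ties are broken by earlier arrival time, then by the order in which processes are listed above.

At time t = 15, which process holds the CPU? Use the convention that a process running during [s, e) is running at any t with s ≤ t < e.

Timeline: | T2 0-2 | T1 2-10 | T5 10-11 | T4 11-16 | T3 16-24 |
Completion: T1=10  T2=2  T3=24  T4=16  T5=11

T4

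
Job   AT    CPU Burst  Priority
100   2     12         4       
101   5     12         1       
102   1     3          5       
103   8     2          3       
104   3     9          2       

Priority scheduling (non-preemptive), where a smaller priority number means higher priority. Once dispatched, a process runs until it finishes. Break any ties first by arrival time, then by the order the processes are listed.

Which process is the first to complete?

102

Schedule: | idle 0-1 | 102 1-4 | 104 4-13 | 101 13-25 | 103 25-27 | 100 27-39 |
Completion: 100=39  101=25  102=4  103=27  104=13
Turnaround (C−A): 100=37  101=20  102=3  103=19  104=10
Finish order: 102 → 104 → 101 → 103 → 100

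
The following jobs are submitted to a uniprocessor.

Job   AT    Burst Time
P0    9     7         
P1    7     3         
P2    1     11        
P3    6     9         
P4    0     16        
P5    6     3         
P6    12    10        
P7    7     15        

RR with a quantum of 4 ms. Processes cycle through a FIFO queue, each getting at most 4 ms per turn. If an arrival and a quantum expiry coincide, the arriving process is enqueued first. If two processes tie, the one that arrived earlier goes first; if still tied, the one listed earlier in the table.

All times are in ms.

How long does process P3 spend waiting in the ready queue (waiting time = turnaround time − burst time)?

Schedule: | P4 0-4 | P2 4-8 | P4 8-12 | P3 12-16 | P5 16-19 | P1 19-22 | P7 22-26 | P2 26-30 | P0 30-34 | P6 34-38 | P4 38-42 | P3 42-46 | P7 46-50 | P2 50-53 | P0 53-56 | P6 56-60 | P4 60-64 | P3 64-65 | P7 65-69 | P6 69-71 | P7 71-74 |
Completion: P0=56  P1=22  P2=53  P3=65  P4=64  P5=19  P6=71  P7=74
Waiting(P3) = turnaround − burst = 59 − 9 = 50

50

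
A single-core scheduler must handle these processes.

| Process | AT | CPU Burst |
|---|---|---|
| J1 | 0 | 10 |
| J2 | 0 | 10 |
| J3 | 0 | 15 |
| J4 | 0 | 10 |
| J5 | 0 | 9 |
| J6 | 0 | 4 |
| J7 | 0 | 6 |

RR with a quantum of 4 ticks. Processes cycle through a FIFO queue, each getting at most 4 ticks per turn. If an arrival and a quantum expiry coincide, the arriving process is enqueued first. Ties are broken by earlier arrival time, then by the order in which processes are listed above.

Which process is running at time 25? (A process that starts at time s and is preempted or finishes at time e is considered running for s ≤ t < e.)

Gantt: | J1 0-4 | J2 4-8 | J3 8-12 | J4 12-16 | J5 16-20 | J6 20-24 | J7 24-28 | J1 28-32 | J2 32-36 | J3 36-40 | J4 40-44 | J5 44-48 | J7 48-50 | J1 50-52 | J2 52-54 | J3 54-58 | J4 58-60 | J5 60-61 | J3 61-64 |
Completion: J1=52  J2=54  J3=64  J4=60  J5=61  J6=24  J7=50
Turnaround (C−A): J1=52  J2=54  J3=64  J4=60  J5=61  J6=24  J7=50

J7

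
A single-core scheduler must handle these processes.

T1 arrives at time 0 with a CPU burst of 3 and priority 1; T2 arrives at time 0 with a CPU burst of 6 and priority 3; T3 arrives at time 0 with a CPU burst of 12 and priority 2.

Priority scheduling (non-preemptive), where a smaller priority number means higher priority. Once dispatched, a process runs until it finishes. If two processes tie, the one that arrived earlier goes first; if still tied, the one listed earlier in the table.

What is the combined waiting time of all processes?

18

Gantt: | T1 0-3 | T3 3-15 | T2 15-21 |
Completion: T1=3  T2=21  T3=15
Turnaround (C−A): T1=3  T2=21  T3=15
Waiting = turnaround − burst: T1=0, T2=15, T3=3
Total waiting = 0 + 15 + 3 = 18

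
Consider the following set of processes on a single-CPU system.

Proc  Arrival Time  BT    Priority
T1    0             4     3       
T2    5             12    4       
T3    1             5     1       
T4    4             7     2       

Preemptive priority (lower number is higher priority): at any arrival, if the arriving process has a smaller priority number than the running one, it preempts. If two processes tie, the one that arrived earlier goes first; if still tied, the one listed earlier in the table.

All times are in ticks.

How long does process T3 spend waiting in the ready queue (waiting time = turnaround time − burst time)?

Gantt: | T1 0-1 | T3 1-6 | T4 6-13 | T1 13-16 | T2 16-28 |
Completion: T1=16  T2=28  T3=6  T4=13
Turnaround (C−A): T1=16  T2=23  T3=5  T4=9
Waiting(T3) = turnaround − burst = 5 − 5 = 0

0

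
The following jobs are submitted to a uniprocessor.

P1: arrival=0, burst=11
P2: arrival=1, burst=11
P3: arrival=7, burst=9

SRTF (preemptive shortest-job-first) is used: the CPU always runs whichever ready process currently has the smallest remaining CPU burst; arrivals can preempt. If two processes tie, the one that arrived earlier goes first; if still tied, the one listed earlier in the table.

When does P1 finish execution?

11

Timeline: | P1 0-11 | P3 11-20 | P2 20-31 |
Completion: P1=11  P2=31  P3=20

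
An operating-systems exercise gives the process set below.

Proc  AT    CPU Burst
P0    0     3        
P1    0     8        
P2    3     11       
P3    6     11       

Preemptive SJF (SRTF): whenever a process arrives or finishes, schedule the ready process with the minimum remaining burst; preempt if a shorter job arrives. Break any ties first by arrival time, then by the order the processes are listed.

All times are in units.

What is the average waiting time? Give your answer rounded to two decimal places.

Gantt: | P0 0-3 | P1 3-11 | P2 11-22 | P3 22-33 |
Completion: P0=3  P1=11  P2=22  P3=33
Waiting times: P0=0, P1=3, P2=8, P3=16
Average waiting = (0+3+8+16) / 4 = 27/4 = 6.75

6.75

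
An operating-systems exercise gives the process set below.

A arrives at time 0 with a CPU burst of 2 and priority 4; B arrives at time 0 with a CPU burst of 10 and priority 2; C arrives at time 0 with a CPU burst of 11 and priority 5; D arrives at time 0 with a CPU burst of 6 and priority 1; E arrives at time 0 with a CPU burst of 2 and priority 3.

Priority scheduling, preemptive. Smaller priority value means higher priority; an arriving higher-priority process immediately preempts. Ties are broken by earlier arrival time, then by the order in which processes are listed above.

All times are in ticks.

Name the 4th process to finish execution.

Gantt: | D 0-6 | B 6-16 | E 16-18 | A 18-20 | C 20-31 |
Completion: A=20  B=16  C=31  D=6  E=18
Finish order: D → B → E → A → C

A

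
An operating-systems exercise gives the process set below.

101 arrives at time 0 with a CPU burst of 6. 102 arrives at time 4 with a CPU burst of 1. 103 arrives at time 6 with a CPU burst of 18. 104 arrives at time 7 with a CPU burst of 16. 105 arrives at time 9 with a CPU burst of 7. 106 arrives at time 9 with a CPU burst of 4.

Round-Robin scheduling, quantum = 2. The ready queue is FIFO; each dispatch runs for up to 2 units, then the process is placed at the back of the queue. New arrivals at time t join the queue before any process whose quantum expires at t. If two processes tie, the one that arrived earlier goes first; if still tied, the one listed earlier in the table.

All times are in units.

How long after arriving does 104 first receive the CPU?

2

Schedule: | 101 0-4 | 102 4-5 | 101 5-7 | 103 7-9 | 104 9-11 | 105 11-13 | 106 13-15 | 103 15-17 | 104 17-19 | 105 19-21 | 106 21-23 | 103 23-25 | 104 25-27 | 105 27-29 | 103 29-31 | 104 31-33 | 105 33-34 | 103 34-36 | 104 36-38 | 103 38-40 | 104 40-42 | 103 42-44 | 104 44-46 | 103 46-48 | 104 48-50 | 103 50-52 |
Completion: 101=7  102=5  103=52  104=50  105=34  106=23
Turnaround (C−A): 101=7  102=1  103=46  104=43  105=25  106=14
Response(104) = first start − arrival = 9 − 7 = 2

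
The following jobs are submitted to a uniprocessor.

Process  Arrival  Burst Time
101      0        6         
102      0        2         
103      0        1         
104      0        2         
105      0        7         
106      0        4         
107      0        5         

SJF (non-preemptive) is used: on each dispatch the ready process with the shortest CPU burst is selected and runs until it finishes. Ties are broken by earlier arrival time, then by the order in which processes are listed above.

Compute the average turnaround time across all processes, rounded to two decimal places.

11.29

Schedule: | 103 0-1 | 102 1-3 | 104 3-5 | 106 5-9 | 107 9-14 | 101 14-20 | 105 20-27 |
Completion: 101=20  102=3  103=1  104=5  105=27  106=9  107=14
Turnaround (C−A): 101=20  102=3  103=1  104=5  105=27  106=9  107=14
Turnaround times: 101=20, 102=3, 103=1, 104=5, 105=27, 106=9, 107=14
Average turnaround = (20+3+1+5+27+9+14) / 7 = 79/7 = 11.29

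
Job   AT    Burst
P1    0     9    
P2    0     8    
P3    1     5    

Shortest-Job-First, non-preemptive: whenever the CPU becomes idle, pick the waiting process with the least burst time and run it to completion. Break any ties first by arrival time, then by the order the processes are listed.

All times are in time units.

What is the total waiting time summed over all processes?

Timeline: | P2 0-8 | P3 8-13 | P1 13-22 |
Completion: P1=22  P2=8  P3=13
Waiting = turnaround − burst: P1=13, P2=0, P3=7
Total waiting = 13 + 0 + 7 = 20

20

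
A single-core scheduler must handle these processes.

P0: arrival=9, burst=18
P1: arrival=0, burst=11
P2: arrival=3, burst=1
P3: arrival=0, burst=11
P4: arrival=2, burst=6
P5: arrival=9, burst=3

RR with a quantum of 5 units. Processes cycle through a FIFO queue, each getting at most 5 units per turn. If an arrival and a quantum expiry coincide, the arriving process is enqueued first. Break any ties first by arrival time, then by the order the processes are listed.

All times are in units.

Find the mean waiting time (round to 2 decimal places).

Timeline: | P1 0-5 | P3 5-10 | P4 10-15 | P2 15-16 | P1 16-21 | P0 21-26 | P5 26-29 | P3 29-34 | P4 34-35 | P1 35-36 | P0 36-41 | P3 41-42 | P0 42-50 |
Completion: P0=50  P1=36  P2=16  P3=42  P4=35  P5=29
Waiting times: P0=23, P1=25, P2=12, P3=31, P4=27, P5=17
Average waiting = (23+25+12+31+27+17) / 6 = 135/6 = 22.50

22.50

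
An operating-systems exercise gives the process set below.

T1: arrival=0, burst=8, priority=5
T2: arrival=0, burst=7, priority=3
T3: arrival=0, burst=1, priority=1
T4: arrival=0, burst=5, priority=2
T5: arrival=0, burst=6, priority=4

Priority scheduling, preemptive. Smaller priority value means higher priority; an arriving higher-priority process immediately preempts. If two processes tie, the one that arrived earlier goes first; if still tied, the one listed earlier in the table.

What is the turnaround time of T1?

27

Gantt: | T3 0-1 | T4 1-6 | T2 6-13 | T5 13-19 | T1 19-27 |
Completion: T1=27  T2=13  T3=1  T4=6  T5=19
Turnaround (C−A): T1=27  T2=13  T3=1  T4=6  T5=19
Turnaround(T1) = completion − arrival = 27 − 0 = 27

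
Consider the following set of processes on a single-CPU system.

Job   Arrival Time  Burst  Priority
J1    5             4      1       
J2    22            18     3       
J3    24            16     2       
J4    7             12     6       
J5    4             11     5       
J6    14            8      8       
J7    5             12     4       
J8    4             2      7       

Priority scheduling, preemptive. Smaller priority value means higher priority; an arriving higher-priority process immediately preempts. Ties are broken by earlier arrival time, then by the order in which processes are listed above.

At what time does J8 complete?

79

Timeline: | idle 0-4 | J5 4-5 | J1 5-9 | J7 9-21 | J5 21-22 | J2 22-24 | J3 24-40 | J2 40-56 | J5 56-65 | J4 65-77 | J8 77-79 | J6 79-87 |
Completion: J1=9  J2=56  J3=40  J4=77  J5=65  J6=87  J7=21  J8=79
Turnaround (C−A): J1=4  J2=34  J3=16  J4=70  J5=61  J6=73  J7=16  J8=75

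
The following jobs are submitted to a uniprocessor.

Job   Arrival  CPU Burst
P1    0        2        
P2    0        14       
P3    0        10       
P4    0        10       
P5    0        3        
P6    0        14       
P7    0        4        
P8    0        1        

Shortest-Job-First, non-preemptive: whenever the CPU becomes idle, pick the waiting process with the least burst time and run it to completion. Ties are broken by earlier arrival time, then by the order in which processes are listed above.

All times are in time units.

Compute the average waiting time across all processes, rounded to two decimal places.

14.25

Gantt: | P8 0-1 | P1 1-3 | P5 3-6 | P7 6-10 | P3 10-20 | P4 20-30 | P2 30-44 | P6 44-58 |
Completion: P1=3  P2=44  P3=20  P4=30  P5=6  P6=58  P7=10  P8=1
Turnaround (C−A): P1=3  P2=44  P3=20  P4=30  P5=6  P6=58  P7=10  P8=1
Waiting times: P1=1, P2=30, P3=10, P4=20, P5=3, P6=44, P7=6, P8=0
Average waiting = (1+30+10+20+3+44+6+0) / 8 = 114/8 = 14.25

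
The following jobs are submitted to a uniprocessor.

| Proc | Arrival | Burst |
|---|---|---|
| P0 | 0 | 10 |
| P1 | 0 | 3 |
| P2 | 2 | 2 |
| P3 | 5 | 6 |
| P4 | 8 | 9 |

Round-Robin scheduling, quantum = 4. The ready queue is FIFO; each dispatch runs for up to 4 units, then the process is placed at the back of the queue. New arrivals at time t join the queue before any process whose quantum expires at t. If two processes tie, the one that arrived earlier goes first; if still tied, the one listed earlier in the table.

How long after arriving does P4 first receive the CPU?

9

Gantt: | P0 0-4 | P1 4-7 | P2 7-9 | P0 9-13 | P3 13-17 | P4 17-21 | P0 21-23 | P3 23-25 | P4 25-30 |
Completion: P0=23  P1=7  P2=9  P3=25  P4=30
Turnaround (C−A): P0=23  P1=7  P2=7  P3=20  P4=22
Response(P4) = first start − arrival = 17 − 8 = 9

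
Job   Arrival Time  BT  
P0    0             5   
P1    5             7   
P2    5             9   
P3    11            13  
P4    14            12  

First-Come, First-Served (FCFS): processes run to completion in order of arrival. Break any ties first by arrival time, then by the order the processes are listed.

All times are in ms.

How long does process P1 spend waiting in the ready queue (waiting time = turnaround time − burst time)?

0

Schedule: | P0 0-5 | P1 5-12 | P2 12-21 | P3 21-34 | P4 34-46 |
Completion: P0=5  P1=12  P2=21  P3=34  P4=46
Turnaround (C−A): P0=5  P1=7  P2=16  P3=23  P4=32
Waiting(P1) = turnaround − burst = 7 − 7 = 0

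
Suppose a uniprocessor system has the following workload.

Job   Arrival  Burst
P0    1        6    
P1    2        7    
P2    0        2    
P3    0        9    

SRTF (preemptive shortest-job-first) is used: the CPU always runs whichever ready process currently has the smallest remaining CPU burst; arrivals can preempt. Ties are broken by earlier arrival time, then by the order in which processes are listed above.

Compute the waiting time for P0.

1

Timeline: | P2 0-2 | P0 2-8 | P1 8-15 | P3 15-24 |
Completion: P0=8  P1=15  P2=2  P3=24
Turnaround (C−A): P0=7  P1=13  P2=2  P3=24
Waiting(P0) = turnaround − burst = 7 − 6 = 1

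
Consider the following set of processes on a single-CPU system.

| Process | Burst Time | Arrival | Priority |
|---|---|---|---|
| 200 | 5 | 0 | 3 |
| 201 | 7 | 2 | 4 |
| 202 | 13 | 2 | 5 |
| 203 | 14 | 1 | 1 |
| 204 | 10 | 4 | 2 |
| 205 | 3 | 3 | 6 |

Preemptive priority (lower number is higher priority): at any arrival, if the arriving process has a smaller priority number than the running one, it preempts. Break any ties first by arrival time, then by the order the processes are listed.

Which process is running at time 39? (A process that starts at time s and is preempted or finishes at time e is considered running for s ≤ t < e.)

Gantt: | 200 0-1 | 203 1-15 | 204 15-25 | 200 25-29 | 201 29-36 | 202 36-49 | 205 49-52 |
Completion: 200=29  201=36  202=49  203=15  204=25  205=52
Turnaround (C−A): 200=29  201=34  202=47  203=14  204=21  205=49

202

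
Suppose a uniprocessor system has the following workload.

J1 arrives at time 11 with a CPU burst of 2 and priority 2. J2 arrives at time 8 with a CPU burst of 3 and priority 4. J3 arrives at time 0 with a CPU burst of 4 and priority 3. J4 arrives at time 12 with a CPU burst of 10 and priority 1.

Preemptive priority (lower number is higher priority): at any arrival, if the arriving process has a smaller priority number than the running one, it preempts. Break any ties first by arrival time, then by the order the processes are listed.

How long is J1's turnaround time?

12

Schedule: | J3 0-4 | idle 4-8 | J2 8-11 | J1 11-12 | J4 12-22 | J1 22-23 |
Completion: J1=23  J2=11  J3=4  J4=22
Turnaround(J1) = completion − arrival = 23 − 11 = 12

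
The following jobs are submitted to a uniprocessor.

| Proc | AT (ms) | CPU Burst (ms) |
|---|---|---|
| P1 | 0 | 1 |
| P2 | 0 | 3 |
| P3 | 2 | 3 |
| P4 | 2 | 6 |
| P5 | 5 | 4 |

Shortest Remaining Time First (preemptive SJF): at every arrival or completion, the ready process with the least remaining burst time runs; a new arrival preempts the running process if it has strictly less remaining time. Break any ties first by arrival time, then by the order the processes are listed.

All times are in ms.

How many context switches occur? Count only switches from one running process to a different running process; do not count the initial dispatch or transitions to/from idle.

Schedule: | P1 0-1 | P2 1-4 | P3 4-7 | P5 7-11 | P4 11-17 |
Completion: P1=1  P2=4  P3=7  P4=17  P5=11
Turnaround (C−A): P1=1  P2=4  P3=5  P4=15  P5=6

4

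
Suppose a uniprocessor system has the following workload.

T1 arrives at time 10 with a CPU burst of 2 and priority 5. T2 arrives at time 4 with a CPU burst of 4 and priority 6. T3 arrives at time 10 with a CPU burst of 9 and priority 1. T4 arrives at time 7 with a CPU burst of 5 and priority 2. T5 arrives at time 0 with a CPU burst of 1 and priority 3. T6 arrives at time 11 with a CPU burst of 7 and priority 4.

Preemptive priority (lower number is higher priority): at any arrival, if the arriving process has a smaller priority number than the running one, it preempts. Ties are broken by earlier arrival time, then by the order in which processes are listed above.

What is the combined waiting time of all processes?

60

Timeline: | T5 0-1 | idle 1-4 | T2 4-7 | T4 7-10 | T3 10-19 | T4 19-21 | T6 21-28 | T1 28-30 | T2 30-31 |
Completion: T1=30  T2=31  T3=19  T4=21  T5=1  T6=28
Waiting = turnaround − burst: T1=18, T2=23, T3=0, T4=9, T5=0, T6=10
Total waiting = 18 + 23 + 0 + 9 + 0 + 10 = 60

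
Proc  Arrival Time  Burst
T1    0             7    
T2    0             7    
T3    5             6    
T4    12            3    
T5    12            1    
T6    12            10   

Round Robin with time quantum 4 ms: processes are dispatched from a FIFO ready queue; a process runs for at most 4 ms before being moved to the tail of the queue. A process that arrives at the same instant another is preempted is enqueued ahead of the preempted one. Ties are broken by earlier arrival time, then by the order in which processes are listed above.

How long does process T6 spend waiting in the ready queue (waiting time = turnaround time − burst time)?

Schedule: | T1 0-4 | T2 4-8 | T1 8-11 | T3 11-15 | T2 15-18 | T4 18-21 | T5 21-22 | T6 22-26 | T3 26-28 | T6 28-34 |
Completion: T1=11  T2=18  T3=28  T4=21  T5=22  T6=34
Turnaround (C−A): T1=11  T2=18  T3=23  T4=9  T5=10  T6=22
Waiting(T6) = turnaround − burst = 22 − 10 = 12

12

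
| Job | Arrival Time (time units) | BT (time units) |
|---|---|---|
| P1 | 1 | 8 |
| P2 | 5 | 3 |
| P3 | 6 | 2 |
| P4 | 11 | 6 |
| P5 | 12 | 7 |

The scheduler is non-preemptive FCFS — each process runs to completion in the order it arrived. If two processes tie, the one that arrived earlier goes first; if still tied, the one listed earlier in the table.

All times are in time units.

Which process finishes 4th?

P4

Schedule: | idle 0-1 | P1 1-9 | P2 9-12 | P3 12-14 | P4 14-20 | P5 20-27 |
Completion: P1=9  P2=12  P3=14  P4=20  P5=27
Turnaround (C−A): P1=8  P2=7  P3=8  P4=9  P5=15
Finish order: P1 → P2 → P3 → P4 → P5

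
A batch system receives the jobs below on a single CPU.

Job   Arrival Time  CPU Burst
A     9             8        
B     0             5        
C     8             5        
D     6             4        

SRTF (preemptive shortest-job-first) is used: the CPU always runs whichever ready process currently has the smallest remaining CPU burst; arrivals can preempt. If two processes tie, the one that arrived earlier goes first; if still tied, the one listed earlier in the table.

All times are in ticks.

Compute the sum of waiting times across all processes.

Schedule: | B 0-5 | idle 5-6 | D 6-10 | C 10-15 | A 15-23 |
Completion: A=23  B=5  C=15  D=10
Turnaround (C−A): A=14  B=5  C=7  D=4
Waiting = turnaround − burst: A=6, B=0, C=2, D=0
Total waiting = 6 + 0 + 2 + 0 = 8

8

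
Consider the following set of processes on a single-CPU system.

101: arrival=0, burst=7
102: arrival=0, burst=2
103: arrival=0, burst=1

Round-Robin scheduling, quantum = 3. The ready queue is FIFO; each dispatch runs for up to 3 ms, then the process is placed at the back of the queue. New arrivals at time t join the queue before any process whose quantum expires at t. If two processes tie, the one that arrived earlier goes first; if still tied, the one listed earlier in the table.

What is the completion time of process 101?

10

Schedule: | 101 0-3 | 102 3-5 | 103 5-6 | 101 6-10 |
Completion: 101=10  102=5  103=6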